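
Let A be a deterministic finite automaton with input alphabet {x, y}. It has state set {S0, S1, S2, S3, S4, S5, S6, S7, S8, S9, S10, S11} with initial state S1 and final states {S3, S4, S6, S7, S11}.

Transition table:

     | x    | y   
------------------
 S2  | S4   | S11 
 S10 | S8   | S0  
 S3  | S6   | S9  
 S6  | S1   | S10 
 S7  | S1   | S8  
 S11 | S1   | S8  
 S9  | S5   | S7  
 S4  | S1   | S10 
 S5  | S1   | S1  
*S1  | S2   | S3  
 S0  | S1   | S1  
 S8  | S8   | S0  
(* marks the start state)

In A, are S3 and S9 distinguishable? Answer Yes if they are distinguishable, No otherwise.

P0 = {S3,S4,S6,S7,S11} | {S0,S1,S2,S5,S8,S9,S10}.
On input x, block {S3,S4,S6,S7,S11} splits into {S4,S6,S7,S11} and {S3}.
Refine {S0,S1,S2,S5,S8,S9,S10} on symbol x: members go to different blocks, giving {S0,S1,S5,S8,S9,S10} and {S2}.
Refine {S0,S1,S5,S8,S9,S10} on symbol x: members go to different blocks, giving {S0,S5,S8,S9,S10} and {S1}.
On input x, block {S0,S5,S8,S9,S10} splits into {S8,S9,S10} and {S0,S5}.
Refine {S8,S9,S10} on symbol x: members go to different blocks, giving {S8,S10} and {S9}.
No further refinement is possible. Final partition (7 blocks): {S4,S6,S7,S11} | {S8,S10} | {S3} | {S2} | {S1} | {S0,S5} | {S9}.
S3 and S9 end up in different blocks, so they are distinguishable. For instance, the string 'ε' is accepted from only S3.

Yes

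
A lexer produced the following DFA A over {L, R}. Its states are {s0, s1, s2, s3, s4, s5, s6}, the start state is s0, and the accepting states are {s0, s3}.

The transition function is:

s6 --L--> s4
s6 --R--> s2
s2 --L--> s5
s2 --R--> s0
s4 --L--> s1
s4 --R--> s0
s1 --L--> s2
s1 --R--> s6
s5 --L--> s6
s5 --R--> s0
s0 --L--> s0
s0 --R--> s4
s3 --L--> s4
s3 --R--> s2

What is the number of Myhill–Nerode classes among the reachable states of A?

First remove the unreachable states {s3}; 6 states remain.
P0 = {s0} | {s1,s2,s4,s5,s6}.
On input R, block {s1,s2,s4,s5,s6} splits into {s2,s4,s5} and {s1,s6}.
On input L, block {s2,s4,s5} splits into {s4,s5} and {s2}.
Refine {s1,s6} on symbol L: members go to different blocks, giving {s1} and {s6}.
Refine {s4,s5} on symbol L: members go to different blocks, giving {s4} and {s5}.
No further refinement is possible. Final partition (6 blocks): {s0} | {s4} | {s1} | {s2} | {s6} | {s5}.

6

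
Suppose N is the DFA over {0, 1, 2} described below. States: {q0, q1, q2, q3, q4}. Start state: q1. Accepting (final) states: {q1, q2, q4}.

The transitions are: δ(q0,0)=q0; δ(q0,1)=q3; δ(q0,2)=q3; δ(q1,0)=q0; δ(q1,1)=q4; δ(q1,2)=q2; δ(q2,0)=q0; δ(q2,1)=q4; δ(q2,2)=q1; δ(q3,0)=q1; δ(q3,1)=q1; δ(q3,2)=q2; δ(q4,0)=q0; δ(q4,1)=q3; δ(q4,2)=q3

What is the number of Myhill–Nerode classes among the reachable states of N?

4

Every state is reachable, so we keep all 5.
P0 = {q1,q2,q4} | {q0,q3}.
On input 1, block {q1,q2,q4} splits into {q1,q2} and {q4}.
Split {q0,q3} by δ(·,0) → {q0} and {q3}.
The partition is now stable with 4 blocks: {q1,q2} | {q0} | {q4} | {q3}.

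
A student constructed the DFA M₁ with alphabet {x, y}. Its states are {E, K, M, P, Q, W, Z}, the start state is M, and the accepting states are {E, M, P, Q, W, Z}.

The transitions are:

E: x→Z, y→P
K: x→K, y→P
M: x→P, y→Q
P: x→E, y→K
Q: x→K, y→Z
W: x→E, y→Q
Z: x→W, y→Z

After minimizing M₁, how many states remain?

7

Start with accepting vs non-accepting: {E,M,P,Q,W,Z} | {K}.
On input x, block {E,M,P,Q,W,Z} splits into {E,M,P,W,Z} and {Q}.
Split {E,M,P,W,Z} by δ(·,y) → {M,W} and {E,Z} and {P}.
Refine {M,W} on symbol x: members go to different blocks, giving {M} and {W}.
On input x, block {E,Z} splits into {Z} and {E}.
Stable partition: {M} | {K} | {Q} | {Z} | {P} | {W} | {E} — 7 equivalence classes.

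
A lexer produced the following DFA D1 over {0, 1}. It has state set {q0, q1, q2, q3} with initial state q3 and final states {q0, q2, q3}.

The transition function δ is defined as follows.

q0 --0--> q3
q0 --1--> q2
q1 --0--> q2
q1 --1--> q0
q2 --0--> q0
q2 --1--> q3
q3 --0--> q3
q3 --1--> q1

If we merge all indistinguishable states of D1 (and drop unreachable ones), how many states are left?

All states are reachable from the start state.
Initial partition by acceptance: {q0,q2,q3} | {q1}.
On input 1, block {q0,q2,q3} splits into {q0,q2} and {q3}.
Refine {q0,q2} on symbol 0: members go to different blocks, giving {q0} and {q2}.
Stable partition: {q0} | {q1} | {q3} | {q2} — 4 equivalence classes.

4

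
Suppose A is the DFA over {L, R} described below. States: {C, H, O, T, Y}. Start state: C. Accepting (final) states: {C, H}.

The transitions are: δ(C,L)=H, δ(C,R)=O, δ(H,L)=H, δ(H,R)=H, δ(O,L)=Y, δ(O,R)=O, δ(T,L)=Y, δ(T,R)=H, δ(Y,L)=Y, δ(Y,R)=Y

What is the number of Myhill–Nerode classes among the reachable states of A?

3

First remove the unreachable states {T}; 4 states remain.
P0 = {C,H} | {O,Y}.
Split {C,H} by δ(·,R) → {C} and {H}.
No further refinement is possible. Final partition (3 blocks): {C} | {O,Y} | {H}.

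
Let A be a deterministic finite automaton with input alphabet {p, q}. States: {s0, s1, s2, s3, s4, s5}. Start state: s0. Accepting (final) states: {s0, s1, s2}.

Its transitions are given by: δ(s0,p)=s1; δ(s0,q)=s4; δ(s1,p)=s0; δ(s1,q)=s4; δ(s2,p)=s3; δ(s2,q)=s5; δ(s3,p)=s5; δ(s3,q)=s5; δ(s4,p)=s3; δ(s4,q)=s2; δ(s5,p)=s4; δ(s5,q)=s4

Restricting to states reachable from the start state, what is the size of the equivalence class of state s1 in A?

Start with accepting vs non-accepting: {s0,s1,s2} | {s3,s4,s5}.
On input p, block {s0,s1,s2} splits into {s0,s1} and {s2}.
Split {s3,s4,s5} by δ(·,q) → {s3,s5} and {s4}.
Split {s3,s5} by δ(·,p) → {s3} and {s5}.
The partition is now stable with 5 blocks: {s0,s1} | {s3} | {s2} | {s4} | {s5}.
The equivalence class containing s1 is {s0,s1}, of size 2.

2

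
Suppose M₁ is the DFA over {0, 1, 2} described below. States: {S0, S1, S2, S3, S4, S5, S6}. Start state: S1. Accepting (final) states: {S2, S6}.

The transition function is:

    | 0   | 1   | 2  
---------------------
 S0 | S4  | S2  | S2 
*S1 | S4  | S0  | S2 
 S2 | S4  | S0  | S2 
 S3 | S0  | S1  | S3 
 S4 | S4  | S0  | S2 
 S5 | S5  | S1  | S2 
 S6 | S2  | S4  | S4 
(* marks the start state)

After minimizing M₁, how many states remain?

3

First remove the unreachable states {S3,S5,S6}; 4 states remain.
P0 = {S2} | {S0,S1,S4}.
On input 1, block {S0,S1,S4} splits into {S1,S4} and {S0}.
Stable partition: {S2} | {S1,S4} | {S0} — 3 equivalence classes.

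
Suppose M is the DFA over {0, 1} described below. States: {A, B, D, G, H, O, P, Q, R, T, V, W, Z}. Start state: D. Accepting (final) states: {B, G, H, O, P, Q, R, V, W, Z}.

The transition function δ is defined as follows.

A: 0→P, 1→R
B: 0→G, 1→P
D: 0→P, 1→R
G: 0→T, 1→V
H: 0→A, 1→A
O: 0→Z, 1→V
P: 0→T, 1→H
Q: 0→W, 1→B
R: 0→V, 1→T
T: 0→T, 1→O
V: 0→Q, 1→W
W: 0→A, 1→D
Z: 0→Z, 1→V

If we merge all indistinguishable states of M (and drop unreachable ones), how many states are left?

All states are reachable from the start state.
Initial partition by acceptance: {B,G,H,O,P,Q,R,V,W,Z} | {A,D,T}.
Refine {B,G,H,O,P,Q,R,V,W,Z} on symbol 0: members go to different blocks, giving {B,O,Q,R,V,Z} and {G,H,P,W}.
Split {B,O,Q,R,V,Z} by δ(·,0) → {O,R,V,Z} and {B,Q}.
Refine {O,R,V,Z} on symbol 0: members go to different blocks, giving {O,R,Z} and {V}.
On input 0, block {O,R,Z} splits into {O,Z} and {R}.
Split {A,D,T} by δ(·,0) → {A,D} and {T}.
On input 0, block {G,H,P,W} splits into {G,P} and {H,W}.
Split {G,P} by δ(·,1) → {G} and {P}.
Split {B,Q} by δ(·,0) → {B} and {Q}.
The partition is now stable with 10 blocks: {O,Z} | {A,D} | {G} | {B} | {V} | {R} | {T} | {H,W} | {P} | {Q}.

10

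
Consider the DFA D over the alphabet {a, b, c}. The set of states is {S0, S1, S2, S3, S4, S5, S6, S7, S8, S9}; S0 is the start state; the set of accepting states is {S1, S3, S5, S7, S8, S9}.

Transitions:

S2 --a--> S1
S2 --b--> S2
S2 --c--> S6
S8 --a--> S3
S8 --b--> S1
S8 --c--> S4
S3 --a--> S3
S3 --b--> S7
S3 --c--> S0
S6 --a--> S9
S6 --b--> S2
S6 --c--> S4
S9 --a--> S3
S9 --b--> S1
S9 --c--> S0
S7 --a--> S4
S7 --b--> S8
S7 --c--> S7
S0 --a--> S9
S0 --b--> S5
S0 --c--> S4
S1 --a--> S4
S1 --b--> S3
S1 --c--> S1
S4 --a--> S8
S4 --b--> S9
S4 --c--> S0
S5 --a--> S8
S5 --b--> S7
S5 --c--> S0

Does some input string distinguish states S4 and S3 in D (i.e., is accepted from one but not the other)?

First remove the unreachable states {S2,S6}; 8 states remain.
Start with accepting vs non-accepting: {S1,S3,S5,S7,S8,S9} | {S0,S4}.
Refine {S1,S3,S5,S7,S8,S9} on symbol a: members go to different blocks, giving {S3,S5,S8,S9} and {S1,S7}.
No further refinement is possible. Final partition (3 blocks): {S3,S5,S8,S9} | {S0,S4} | {S1,S7}.
S4 and S3 end up in different blocks, so they are distinguishable. For instance, the string 'ε' is accepted from only S3.

Yes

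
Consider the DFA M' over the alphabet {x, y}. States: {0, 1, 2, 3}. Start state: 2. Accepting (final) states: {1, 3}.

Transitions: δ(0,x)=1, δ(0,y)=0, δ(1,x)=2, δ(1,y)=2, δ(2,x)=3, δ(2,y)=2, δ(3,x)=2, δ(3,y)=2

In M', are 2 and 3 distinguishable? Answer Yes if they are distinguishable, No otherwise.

Yes

States {0,1} cannot be reached from the start state, so discard them.
P0 = {3} | {2}.
The partition is now stable with 2 blocks: {3} | {2}.
2 and 3 end up in different blocks, so they are distinguishable. For instance, the string 'ε' is accepted from only 3.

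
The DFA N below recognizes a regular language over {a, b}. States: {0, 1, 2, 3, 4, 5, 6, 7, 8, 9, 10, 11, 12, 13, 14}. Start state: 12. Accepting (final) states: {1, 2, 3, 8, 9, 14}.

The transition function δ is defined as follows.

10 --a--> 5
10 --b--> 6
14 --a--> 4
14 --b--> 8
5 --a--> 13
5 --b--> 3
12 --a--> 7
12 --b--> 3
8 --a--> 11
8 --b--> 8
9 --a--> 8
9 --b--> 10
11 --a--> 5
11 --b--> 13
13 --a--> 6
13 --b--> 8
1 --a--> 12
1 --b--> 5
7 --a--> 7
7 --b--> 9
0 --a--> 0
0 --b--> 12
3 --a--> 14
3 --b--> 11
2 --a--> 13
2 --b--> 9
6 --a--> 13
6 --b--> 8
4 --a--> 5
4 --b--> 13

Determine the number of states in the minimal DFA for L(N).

Reachable states from the start: {3,4,5,6,7,8,9,10,11,12,13,14}. Unreachable: {0,1,2} — drop them.
P0 = {3,8,9,14} | {4,5,6,7,10,11,12,13}.
Split {3,8,9,14} by δ(·,a) → {3,9} and {8,14}.
Split {4,5,6,7,10,11,12,13} by δ(·,b) → {4,10,11} and {5,7,12} and {6,13}.
Split {5,7,12} by δ(·,a) → {7,12} and {5}.
No further refinement is possible. Final partition (6 blocks): {3,9} | {4,10,11} | {8,14} | {7,12} | {6,13} | {5}.

6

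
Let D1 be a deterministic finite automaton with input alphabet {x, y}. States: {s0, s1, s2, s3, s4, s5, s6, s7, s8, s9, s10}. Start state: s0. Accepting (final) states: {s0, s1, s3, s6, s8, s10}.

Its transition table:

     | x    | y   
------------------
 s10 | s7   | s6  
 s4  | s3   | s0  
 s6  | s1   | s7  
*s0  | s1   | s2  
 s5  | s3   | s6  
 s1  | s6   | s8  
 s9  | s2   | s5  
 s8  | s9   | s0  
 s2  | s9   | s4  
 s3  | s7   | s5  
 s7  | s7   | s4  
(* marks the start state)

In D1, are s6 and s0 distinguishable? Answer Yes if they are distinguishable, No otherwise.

Reachable states from the start: {s0,s1,s2,s3,s4,s5,s6,s7,s8,s9}. Unreachable: {s10} — drop them.
Start with accepting vs non-accepting: {s0,s1,s3,s6,s8} | {s2,s4,s5,s7,s9}.
Refine {s0,s1,s3,s6,s8} on symbol x: members go to different blocks, giving {s0,s1,s6} and {s3,s8}.
On input y, block {s0,s1,s6} splits into {s0,s6} and {s1}.
Split {s2,s4,s5,s7,s9} by δ(·,x) → {s2,s7,s9} and {s4,s5}.
On input y, block {s3,s8} splits into {s3} and {s8}.
No further refinement is possible. Final partition (6 blocks): {s0,s6} | {s2,s7,s9} | {s3} | {s1} | {s4,s5} | {s8}.
s6 and s0 lie in the same block of the stable partition, so they are equivalent — no string distinguishes them.

No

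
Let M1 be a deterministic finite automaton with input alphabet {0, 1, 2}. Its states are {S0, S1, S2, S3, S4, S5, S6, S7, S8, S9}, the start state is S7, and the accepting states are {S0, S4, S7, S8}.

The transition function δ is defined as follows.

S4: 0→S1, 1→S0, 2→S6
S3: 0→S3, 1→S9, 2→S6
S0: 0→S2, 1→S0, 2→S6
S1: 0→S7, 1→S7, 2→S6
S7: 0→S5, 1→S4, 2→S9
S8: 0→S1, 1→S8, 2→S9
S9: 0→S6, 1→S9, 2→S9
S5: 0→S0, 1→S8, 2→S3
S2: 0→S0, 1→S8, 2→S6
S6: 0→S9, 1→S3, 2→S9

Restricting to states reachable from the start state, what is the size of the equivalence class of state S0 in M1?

All states are reachable from the start state.
P0 = {S0,S4,S7,S8} | {S1,S2,S3,S5,S6,S9}.
Split {S1,S2,S3,S5,S6,S9} by δ(·,0) → {S1,S2,S5} and {S3,S6,S9}.
No further refinement is possible. Final partition (3 blocks): {S0,S4,S7,S8} | {S1,S2,S5} | {S3,S6,S9}.
The equivalence class containing S0 is {S0,S4,S7,S8}, of size 4.

4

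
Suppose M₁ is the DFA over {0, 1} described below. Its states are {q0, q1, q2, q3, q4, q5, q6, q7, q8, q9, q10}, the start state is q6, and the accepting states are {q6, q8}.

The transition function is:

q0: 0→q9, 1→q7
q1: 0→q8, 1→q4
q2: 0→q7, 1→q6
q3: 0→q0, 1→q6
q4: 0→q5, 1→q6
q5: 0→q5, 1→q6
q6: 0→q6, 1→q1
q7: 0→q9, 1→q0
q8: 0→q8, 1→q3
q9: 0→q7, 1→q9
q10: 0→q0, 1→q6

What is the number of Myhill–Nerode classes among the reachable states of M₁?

6

Reachable states from the start: {q0,q1,q3,q4,q5,q6,q7,q8,q9}. Unreachable: {q2,q10} — drop them.
Initial partition by acceptance: {q6,q8} | {q0,q1,q3,q4,q5,q7,q9}.
Refine {q0,q1,q3,q4,q5,q7,q9} on symbol 0: members go to different blocks, giving {q0,q3,q4,q5,q7,q9} and {q1}.
Split {q6,q8} by δ(·,1) → {q6} and {q8}.
Split {q0,q3,q4,q5,q7,q9} by δ(·,1) → {q0,q7,q9} and {q3,q4,q5}.
On input 0, block {q3,q4,q5} splits into {q4,q5} and {q3}.
The partition is now stable with 6 blocks: {q6} | {q0,q7,q9} | {q1} | {q8} | {q4,q5} | {q3}.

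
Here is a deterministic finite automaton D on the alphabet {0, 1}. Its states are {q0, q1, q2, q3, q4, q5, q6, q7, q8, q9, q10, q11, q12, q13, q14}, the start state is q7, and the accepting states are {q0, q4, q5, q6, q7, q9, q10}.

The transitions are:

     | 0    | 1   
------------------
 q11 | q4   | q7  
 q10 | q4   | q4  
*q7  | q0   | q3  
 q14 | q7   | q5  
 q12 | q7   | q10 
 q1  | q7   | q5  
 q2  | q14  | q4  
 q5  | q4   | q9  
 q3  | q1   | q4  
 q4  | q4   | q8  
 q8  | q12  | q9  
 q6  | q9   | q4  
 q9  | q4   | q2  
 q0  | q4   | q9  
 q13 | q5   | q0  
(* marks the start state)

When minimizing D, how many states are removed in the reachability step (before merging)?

Starting at q7 and following transitions, the reachable set is {q0, q1, q2, q3, q4, q5, q7, q8, q9, q10, q12, q14}. That leaves q6, q11, q13 unreachable — 3 in total.

3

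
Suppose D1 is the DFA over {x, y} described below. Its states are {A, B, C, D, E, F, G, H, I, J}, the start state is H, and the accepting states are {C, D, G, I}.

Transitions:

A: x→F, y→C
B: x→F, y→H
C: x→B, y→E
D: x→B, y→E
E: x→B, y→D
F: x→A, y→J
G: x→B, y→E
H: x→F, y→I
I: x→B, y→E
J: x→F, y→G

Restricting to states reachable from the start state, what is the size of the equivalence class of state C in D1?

4

All states are reachable from the start state.
Start with accepting vs non-accepting: {C,D,G,I} | {A,B,E,F,H,J}.
On input y, block {A,B,E,F,H,J} splits into {A,E,H,J} and {B,F}.
On input x, block {B,F} splits into {B} and {F}.
Split {A,E,H,J} by δ(·,x) → {A,H,J} and {E}.
No further refinement is possible. Final partition (5 blocks): {C,D,G,I} | {A,H,J} | {B} | {F} | {E}.
The equivalence class containing C is {C,D,G,I}, of size 4.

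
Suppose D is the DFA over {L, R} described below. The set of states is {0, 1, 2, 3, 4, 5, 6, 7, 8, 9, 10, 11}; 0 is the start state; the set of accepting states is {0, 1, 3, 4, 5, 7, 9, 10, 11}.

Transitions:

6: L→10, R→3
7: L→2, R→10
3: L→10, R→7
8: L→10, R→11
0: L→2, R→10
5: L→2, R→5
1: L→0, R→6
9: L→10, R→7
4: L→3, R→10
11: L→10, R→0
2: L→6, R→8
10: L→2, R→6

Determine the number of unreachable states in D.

Starting at 0 and following transitions, the reachable set is {0, 2, 3, 6, 7, 8, 10, 11}. That leaves 1, 4, 5, 9 unreachable — 4 in total.

4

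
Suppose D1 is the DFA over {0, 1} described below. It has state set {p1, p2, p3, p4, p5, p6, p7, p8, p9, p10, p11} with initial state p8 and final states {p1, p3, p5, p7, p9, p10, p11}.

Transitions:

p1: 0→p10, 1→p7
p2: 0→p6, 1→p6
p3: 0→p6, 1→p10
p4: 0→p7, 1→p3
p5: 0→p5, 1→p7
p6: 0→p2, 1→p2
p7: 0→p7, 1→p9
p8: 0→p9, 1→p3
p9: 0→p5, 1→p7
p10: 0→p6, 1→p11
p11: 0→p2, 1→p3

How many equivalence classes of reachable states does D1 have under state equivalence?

First remove the unreachable states {p1,p4}; 9 states remain.
Initial partition by acceptance: {p3,p5,p7,p9,p10,p11} | {p2,p6,p8}.
Split {p3,p5,p7,p9,p10,p11} by δ(·,0) → {p3,p10,p11} and {p5,p7,p9}.
Split {p2,p6,p8} by δ(·,0) → {p2,p6} and {p8}.
No further refinement is possible. Final partition (4 blocks): {p3,p10,p11} | {p2,p6} | {p5,p7,p9} | {p8}.

4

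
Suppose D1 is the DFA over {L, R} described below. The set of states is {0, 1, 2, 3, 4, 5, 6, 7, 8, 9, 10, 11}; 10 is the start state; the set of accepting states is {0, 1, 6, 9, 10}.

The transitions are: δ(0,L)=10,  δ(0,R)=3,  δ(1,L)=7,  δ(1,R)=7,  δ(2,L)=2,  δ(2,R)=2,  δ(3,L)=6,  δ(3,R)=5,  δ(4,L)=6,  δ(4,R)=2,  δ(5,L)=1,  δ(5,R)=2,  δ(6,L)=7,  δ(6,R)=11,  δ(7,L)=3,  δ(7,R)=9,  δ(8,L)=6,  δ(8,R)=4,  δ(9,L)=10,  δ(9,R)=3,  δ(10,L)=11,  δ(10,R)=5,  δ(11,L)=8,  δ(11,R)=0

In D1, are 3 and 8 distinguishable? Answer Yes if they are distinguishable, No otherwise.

Initial partition by acceptance: {0,1,6,9,10} | {2,3,4,5,7,8,11}.
Split {0,1,6,9,10} by δ(·,L) → {1,6,10} and {0,9}.
On input L, block {2,3,4,5,7,8,11} splits into {3,4,5,8} and {2,7,11}.
Refine {1,6,10} on symbol R: members go to different blocks, giving {1,6} and {10}.
On input R, block {3,4,5,8} splits into {3,8} and {4,5}.
On input L, block {2,7,11} splits into {7,11} and {2}.
The partition is now stable with 7 blocks: {1,6} | {3,8} | {0,9} | {7,11} | {10} | {4,5} | {2}.
3 and 8 lie in the same block of the stable partition, so they are equivalent — no string distinguishes them.

No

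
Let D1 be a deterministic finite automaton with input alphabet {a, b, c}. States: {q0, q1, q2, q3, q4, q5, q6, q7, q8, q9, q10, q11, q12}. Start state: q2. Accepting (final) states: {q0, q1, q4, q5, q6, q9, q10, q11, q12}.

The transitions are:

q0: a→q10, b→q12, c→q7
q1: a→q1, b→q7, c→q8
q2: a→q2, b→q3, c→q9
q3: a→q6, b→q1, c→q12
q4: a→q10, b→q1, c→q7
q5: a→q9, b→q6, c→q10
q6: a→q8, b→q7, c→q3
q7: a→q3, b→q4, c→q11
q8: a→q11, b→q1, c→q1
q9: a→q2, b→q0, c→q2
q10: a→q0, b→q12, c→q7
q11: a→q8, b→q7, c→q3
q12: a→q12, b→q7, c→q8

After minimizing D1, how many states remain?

First remove the unreachable states {q5}; 12 states remain.
Initial partition by acceptance: {q0,q1,q4,q6,q9,q10,q11,q12} | {q2,q3,q7,q8}.
Refine {q0,q1,q4,q6,q9,q10,q11,q12} on symbol a: members go to different blocks, giving {q0,q1,q4,q10,q12} and {q6,q9,q11}.
Split {q0,q1,q4,q10,q12} by δ(·,b) → {q0,q4,q10} and {q1,q12}.
Split {q2,q3,q7,q8} by δ(·,a) → {q2,q7} and {q3,q8}.
Split {q2,q7} by δ(·,a) → {q2} and {q7}.
Split {q6,q9,q11} by δ(·,a) → {q6,q11} and {q9}.
The partition is now stable with 7 blocks: {q0,q4,q10} | {q2} | {q6,q11} | {q1,q12} | {q3,q8} | {q7} | {q9}.

7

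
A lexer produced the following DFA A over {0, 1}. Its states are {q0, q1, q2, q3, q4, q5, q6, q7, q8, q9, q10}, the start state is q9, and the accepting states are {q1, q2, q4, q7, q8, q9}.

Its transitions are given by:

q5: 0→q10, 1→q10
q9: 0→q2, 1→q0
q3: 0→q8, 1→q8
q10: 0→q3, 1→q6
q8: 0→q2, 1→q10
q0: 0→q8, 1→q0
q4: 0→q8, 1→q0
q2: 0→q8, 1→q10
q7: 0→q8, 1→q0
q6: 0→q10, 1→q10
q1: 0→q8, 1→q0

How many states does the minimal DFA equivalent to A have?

First remove the unreachable states {q1,q4,q5,q7}; 7 states remain.
Initial partition by acceptance: {q2,q8,q9} | {q0,q3,q6,q10}.
On input 0, block {q0,q3,q6,q10} splits into {q0,q3} and {q6,q10}.
Split {q2,q8,q9} by δ(·,1) → {q2,q8} and {q9}.
Split {q0,q3} by δ(·,1) → {q0} and {q3}.
Refine {q6,q10} on symbol 0: members go to different blocks, giving {q6} and {q10}.
The partition is now stable with 6 blocks: {q2,q8} | {q0} | {q6} | {q9} | {q3} | {q10}.

6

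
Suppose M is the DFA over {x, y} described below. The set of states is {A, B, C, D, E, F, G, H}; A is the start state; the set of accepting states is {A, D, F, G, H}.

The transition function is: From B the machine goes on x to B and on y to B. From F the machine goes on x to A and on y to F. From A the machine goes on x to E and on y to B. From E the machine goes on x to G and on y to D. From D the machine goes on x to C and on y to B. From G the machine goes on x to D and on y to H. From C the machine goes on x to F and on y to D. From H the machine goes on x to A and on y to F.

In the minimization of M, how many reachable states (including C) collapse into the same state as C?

Initial partition by acceptance: {A,D,F,G,H} | {B,C,E}.
On input x, block {A,D,F,G,H} splits into {F,G,H} and {A,D}.
Split {B,C,E} by δ(·,x) → {C,E} and {B}.
Stable partition: {F,G,H} | {C,E} | {A,D} | {B} — 4 equivalence classes.
The equivalence class containing C is {C,E}, of size 2.

2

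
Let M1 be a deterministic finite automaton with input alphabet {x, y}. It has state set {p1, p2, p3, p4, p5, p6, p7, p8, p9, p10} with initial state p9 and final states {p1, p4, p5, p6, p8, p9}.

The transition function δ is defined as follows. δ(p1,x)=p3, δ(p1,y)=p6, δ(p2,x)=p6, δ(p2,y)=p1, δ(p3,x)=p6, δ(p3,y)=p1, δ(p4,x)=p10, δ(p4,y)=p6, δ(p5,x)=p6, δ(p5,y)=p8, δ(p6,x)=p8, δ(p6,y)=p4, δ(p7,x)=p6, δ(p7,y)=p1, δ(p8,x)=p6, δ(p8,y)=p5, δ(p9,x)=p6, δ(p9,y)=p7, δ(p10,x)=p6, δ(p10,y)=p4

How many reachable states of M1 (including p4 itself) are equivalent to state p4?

2

First remove the unreachable states {p2}; 9 states remain.
Initial partition by acceptance: {p1,p4,p5,p6,p8,p9} | {p3,p7,p10}.
Split {p1,p4,p5,p6,p8,p9} by δ(·,x) → {p5,p6,p8,p9} and {p1,p4}.
On input y, block {p5,p6,p8,p9} splits into {p5,p8} and {p6} and {p9}.
The partition is now stable with 5 blocks: {p5,p8} | {p3,p7,p10} | {p1,p4} | {p6} | {p9}.
State p4 belongs to the block {p1,p4}, which has 2 states.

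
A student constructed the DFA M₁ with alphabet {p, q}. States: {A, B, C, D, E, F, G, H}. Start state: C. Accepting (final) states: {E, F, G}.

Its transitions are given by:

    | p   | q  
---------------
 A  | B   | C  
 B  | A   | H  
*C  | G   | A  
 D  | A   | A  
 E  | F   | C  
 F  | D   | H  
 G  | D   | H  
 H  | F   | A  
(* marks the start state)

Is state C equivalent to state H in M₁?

States {E} cannot be reached from the start state, so discard them.
Start with accepting vs non-accepting: {F,G} | {A,B,C,D,H}.
On input p, block {A,B,C,D,H} splits into {A,B,D} and {C,H}.
On input q, block {A,B,D} splits into {A,B} and {D}.
Stable partition: {F,G} | {A,B} | {C,H} | {D} — 4 equivalence classes.
C and H lie in the same block of the stable partition, so they are equivalent — no string distinguishes them.

Yes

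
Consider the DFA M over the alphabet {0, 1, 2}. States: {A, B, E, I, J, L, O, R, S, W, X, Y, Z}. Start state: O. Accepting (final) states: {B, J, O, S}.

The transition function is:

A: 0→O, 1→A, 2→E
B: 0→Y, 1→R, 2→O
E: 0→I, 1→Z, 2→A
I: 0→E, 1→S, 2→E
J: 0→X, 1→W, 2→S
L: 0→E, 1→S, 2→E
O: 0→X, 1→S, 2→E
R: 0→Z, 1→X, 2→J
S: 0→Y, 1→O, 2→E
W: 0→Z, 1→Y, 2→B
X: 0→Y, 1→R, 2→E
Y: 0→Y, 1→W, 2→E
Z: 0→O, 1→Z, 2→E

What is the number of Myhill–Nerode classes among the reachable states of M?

7

First remove the unreachable states {L}; 12 states remain.
Start with accepting vs non-accepting: {B,J,O,S} | {A,E,I,R,W,X,Y,Z}.
On input 1, block {B,J,O,S} splits into {B,J} and {O,S}.
Refine {A,E,I,R,W,X,Y,Z} on symbol 0: members go to different blocks, giving {E,I,R,W,X,Y} and {A,Z}.
Refine {E,I,R,W,X,Y} on symbol 0: members go to different blocks, giving {E,I,X,Y} and {R,W}.
On input 1, block {E,I,X,Y} splits into {X,Y} and {I} and {E}.
No further refinement is possible. Final partition (7 blocks): {B,J} | {X,Y} | {O,S} | {A,Z} | {R,W} | {I} | {E}.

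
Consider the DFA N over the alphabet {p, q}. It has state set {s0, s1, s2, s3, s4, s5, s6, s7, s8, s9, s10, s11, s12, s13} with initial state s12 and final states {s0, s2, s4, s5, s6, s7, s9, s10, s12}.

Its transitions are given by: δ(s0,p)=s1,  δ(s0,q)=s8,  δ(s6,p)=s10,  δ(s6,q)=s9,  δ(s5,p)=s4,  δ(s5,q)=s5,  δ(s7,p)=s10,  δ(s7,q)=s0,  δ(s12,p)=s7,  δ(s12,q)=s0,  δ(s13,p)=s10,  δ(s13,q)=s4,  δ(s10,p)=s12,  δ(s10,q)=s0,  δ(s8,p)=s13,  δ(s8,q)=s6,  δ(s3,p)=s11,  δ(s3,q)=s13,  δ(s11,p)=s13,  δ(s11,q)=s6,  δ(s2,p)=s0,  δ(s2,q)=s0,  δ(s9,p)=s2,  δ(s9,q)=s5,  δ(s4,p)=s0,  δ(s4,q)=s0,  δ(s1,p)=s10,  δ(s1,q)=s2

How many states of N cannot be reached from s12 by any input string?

BFS from s12 reaches {s0, s1, s2, s4, s5, s6, s7, s8, s9, s10, s12, s13}; the 2 state(s) s3, s11 are never visited.

2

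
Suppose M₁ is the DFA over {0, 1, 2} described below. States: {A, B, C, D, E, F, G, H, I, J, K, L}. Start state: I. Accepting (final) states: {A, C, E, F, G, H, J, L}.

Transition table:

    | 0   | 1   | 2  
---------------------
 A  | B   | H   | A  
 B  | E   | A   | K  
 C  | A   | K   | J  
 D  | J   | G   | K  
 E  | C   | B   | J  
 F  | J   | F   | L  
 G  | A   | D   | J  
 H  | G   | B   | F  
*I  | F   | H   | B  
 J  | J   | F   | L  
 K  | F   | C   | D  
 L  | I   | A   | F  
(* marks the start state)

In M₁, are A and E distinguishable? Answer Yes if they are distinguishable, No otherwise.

Yes

Every state is reachable, so we keep all 12.
Start with accepting vs non-accepting: {A,C,E,F,G,H,J,L} | {B,D,I,K}.
On input 0, block {A,C,E,F,G,H,J,L} splits into {C,E,F,G,H,J} and {A,L}.
On input 0, block {C,E,F,G,H,J} splits into {E,F,H,J} and {C,G}.
On input 0, block {E,F,H,J} splits into {E,H} and {F,J}.
Refine {B,D,I,K} on symbol 0: members go to different blocks, giving {D,I,K} and {B}.
On input 1, block {D,I,K} splits into {D,K} and {I}.
Refine {A,L} on symbol 0: members go to different blocks, giving {A} and {L}.
No further refinement is possible. Final partition (8 blocks): {E,H} | {D,K} | {A} | {C,G} | {F,J} | {B} | {I} | {L}.
A and E end up in different blocks, so they are distinguishable. For instance, the string '0' is accepted from only E.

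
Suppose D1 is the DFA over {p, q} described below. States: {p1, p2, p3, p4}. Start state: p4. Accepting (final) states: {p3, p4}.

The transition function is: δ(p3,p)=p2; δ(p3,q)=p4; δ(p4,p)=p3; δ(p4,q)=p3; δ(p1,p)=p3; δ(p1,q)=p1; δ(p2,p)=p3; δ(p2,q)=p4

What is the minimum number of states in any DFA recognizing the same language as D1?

3

Reachable states from the start: {p2,p3,p4}. Unreachable: {p1} — drop them.
Start with accepting vs non-accepting: {p3,p4} | {p2}.
On input p, block {p3,p4} splits into {p3} and {p4}.
No further refinement is possible. Final partition (3 blocks): {p3} | {p2} | {p4}.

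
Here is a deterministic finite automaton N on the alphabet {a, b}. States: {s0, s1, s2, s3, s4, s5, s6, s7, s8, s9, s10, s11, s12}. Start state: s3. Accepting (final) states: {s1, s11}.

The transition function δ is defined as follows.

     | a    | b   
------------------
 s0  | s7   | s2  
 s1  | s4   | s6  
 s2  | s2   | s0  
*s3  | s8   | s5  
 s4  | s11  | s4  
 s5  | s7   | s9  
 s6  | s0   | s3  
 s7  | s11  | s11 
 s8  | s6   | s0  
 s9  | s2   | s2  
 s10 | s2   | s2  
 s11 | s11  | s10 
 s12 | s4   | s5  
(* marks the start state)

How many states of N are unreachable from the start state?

Starting at s3 and following transitions, the reachable set is {s0, s2, s3, s5, s6, s7, s8, s9, s10, s11}. That leaves s1, s4, s12 unreachable — 3 in total.

3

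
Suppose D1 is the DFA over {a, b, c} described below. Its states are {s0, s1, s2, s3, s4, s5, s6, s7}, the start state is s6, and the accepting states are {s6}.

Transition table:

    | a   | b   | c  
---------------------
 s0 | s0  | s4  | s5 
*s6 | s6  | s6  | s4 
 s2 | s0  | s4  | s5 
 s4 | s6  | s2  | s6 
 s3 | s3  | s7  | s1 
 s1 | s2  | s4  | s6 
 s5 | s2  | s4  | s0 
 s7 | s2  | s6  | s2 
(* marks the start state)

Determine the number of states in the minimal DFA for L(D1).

3

First remove the unreachable states {s1,s3,s7}; 5 states remain.
Initial partition by acceptance: {s6} | {s0,s2,s4,s5}.
On input a, block {s0,s2,s4,s5} splits into {s0,s2,s5} and {s4}.
No further refinement is possible. Final partition (3 blocks): {s6} | {s0,s2,s5} | {s4}.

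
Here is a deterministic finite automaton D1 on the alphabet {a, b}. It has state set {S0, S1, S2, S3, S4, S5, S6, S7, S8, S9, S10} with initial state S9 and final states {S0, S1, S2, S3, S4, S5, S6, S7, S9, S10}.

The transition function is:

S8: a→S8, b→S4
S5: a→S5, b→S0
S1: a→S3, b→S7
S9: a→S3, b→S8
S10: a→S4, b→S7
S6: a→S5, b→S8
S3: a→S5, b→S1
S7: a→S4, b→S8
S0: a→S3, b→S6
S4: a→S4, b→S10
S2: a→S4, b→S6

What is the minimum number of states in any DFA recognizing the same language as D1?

Reachable states from the start: {S0,S1,S3,S4,S5,S6,S7,S8,S9,S10}. Unreachable: {S2} — drop them.
Start with accepting vs non-accepting: {S0,S1,S3,S4,S5,S6,S7,S9,S10} | {S8}.
Split {S0,S1,S3,S4,S5,S6,S7,S9,S10} by δ(·,b) → {S0,S1,S3,S4,S5,S10} and {S6,S7,S9}.
Split {S0,S1,S3,S4,S5,S10} by δ(·,b) → {S0,S1,S10} and {S3,S4,S5}.
Stable partition: {S0,S1,S10} | {S8} | {S6,S7,S9} | {S3,S4,S5} — 4 equivalence classes.

4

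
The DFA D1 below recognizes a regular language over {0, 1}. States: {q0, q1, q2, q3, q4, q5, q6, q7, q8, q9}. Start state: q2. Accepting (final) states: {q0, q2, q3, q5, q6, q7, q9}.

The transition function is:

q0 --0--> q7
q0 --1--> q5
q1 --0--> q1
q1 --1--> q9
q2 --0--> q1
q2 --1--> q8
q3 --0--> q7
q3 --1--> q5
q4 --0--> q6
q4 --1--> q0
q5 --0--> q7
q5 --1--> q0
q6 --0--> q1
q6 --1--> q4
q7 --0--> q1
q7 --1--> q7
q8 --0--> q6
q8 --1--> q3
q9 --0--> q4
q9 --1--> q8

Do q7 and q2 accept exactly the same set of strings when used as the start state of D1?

No

Every state is reachable, so we keep all 10.
Start with accepting vs non-accepting: {q0,q2,q3,q5,q6,q7,q9} | {q1,q4,q8}.
Refine {q0,q2,q3,q5,q6,q7,q9} on symbol 0: members go to different blocks, giving {q2,q6,q7,q9} and {q0,q3,q5}.
Split {q2,q6,q7,q9} by δ(·,1) → {q2,q6,q9} and {q7}.
Split {q1,q4,q8} by δ(·,0) → {q4,q8} and {q1}.
Split {q2,q6,q9} by δ(·,0) → {q2,q6} and {q9}.
Stable partition: {q2,q6} | {q4,q8} | {q0,q3,q5} | {q7} | {q1} | {q9} — 6 equivalence classes.
q7 and q2 end up in different blocks, so they are distinguishable. For instance, the string '1' is accepted from only q7.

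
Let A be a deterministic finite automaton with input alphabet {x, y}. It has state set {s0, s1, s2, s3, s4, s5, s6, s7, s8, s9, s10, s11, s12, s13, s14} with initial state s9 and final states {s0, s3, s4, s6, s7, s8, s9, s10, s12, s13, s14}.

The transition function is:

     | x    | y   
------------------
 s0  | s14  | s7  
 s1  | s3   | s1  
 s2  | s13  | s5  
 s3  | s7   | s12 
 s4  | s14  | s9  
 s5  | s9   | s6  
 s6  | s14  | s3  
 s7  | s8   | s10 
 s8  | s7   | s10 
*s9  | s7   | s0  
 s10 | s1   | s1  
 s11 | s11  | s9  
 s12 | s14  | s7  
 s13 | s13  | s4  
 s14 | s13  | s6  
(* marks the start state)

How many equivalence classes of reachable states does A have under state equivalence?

7

States {s2,s5,s11} cannot be reached from the start state, so discard them.
Start with accepting vs non-accepting: {s0,s3,s4,s6,s7,s8,s9,s10,s12,s13,s14} | {s1}.
Refine {s0,s3,s4,s6,s7,s8,s9,s10,s12,s13,s14} on symbol x: members go to different blocks, giving {s0,s3,s4,s6,s7,s8,s9,s12,s13,s14} and {s10}.
Split {s0,s3,s4,s6,s7,s8,s9,s12,s13,s14} by δ(·,y) → {s0,s3,s4,s6,s9,s12,s13,s14} and {s7,s8}.
Refine {s0,s3,s4,s6,s9,s12,s13,s14} on symbol x: members go to different blocks, giving {s0,s4,s6,s12,s13,s14} and {s3,s9}.
On input y, block {s0,s4,s6,s12,s13,s14} splits into {s0,s12} and {s4,s6} and {s13,s14}.
No further refinement is possible. Final partition (7 blocks): {s0,s12} | {s1} | {s10} | {s7,s8} | {s3,s9} | {s4,s6} | {s13,s14}.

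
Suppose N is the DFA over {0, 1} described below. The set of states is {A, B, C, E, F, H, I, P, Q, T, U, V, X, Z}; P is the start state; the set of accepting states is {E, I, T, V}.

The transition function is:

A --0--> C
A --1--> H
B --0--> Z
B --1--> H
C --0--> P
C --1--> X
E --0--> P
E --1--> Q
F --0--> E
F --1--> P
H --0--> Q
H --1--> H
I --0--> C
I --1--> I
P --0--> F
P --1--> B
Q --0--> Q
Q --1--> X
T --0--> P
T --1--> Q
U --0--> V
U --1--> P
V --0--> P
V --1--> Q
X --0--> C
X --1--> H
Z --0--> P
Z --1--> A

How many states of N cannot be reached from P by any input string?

4

Starting at P and following transitions, the reachable set is {A, B, C, E, F, H, P, Q, X, Z}. That leaves I, T, U, V unreachable — 4 in total.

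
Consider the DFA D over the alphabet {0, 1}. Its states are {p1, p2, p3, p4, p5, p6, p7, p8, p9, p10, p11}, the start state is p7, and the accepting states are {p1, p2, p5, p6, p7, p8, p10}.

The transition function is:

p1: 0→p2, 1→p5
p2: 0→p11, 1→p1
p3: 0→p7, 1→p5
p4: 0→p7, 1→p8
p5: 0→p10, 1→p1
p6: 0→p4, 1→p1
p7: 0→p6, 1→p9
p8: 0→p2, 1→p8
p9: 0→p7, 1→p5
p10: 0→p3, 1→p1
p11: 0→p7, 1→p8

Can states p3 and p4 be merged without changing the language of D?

Yes

Every state is reachable, so we keep all 11.
Initial partition by acceptance: {p1,p2,p5,p6,p7,p8,p10} | {p3,p4,p9,p11}.
Split {p1,p2,p5,p6,p7,p8,p10} by δ(·,0) → {p1,p5,p7,p8} and {p2,p6,p10}.
Refine {p1,p5,p7,p8} on symbol 1: members go to different blocks, giving {p1,p5,p8} and {p7}.
The partition is now stable with 4 blocks: {p1,p5,p8} | {p3,p4,p9,p11} | {p2,p6,p10} | {p7}.
p3 and p4 lie in the same block of the stable partition, so they are equivalent — no string distinguishes them.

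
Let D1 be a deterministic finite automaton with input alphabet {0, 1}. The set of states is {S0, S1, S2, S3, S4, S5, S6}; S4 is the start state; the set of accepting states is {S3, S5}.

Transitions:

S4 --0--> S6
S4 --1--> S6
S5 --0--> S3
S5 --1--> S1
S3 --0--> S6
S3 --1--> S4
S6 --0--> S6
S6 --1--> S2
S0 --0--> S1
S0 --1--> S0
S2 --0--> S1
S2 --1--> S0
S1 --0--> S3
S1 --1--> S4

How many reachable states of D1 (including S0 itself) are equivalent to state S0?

2

Reachable states from the start: {S0,S1,S2,S3,S4,S6}. Unreachable: {S5} — drop them.
P0 = {S3} | {S0,S1,S2,S4,S6}.
Refine {S0,S1,S2,S4,S6} on symbol 0: members go to different blocks, giving {S0,S2,S4,S6} and {S1}.
On input 0, block {S0,S2,S4,S6} splits into {S0,S2} and {S4,S6}.
Refine {S4,S6} on symbol 1: members go to different blocks, giving {S4} and {S6}.
Stable partition: {S3} | {S0,S2} | {S1} | {S4} | {S6} — 5 equivalence classes.
State S0 belongs to the block {S0,S2}, which has 2 states.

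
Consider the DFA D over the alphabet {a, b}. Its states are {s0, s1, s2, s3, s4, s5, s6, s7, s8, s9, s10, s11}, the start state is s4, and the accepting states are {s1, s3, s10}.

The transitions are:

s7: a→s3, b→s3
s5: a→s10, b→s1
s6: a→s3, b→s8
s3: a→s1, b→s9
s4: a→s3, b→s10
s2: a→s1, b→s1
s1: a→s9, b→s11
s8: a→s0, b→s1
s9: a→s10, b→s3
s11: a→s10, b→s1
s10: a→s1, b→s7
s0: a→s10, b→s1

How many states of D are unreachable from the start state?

5

Starting at s4 and following transitions, the reachable set is {s1, s3, s4, s7, s9, s10, s11}. That leaves s0, s2, s5, s6, s8 unreachable — 5 in total.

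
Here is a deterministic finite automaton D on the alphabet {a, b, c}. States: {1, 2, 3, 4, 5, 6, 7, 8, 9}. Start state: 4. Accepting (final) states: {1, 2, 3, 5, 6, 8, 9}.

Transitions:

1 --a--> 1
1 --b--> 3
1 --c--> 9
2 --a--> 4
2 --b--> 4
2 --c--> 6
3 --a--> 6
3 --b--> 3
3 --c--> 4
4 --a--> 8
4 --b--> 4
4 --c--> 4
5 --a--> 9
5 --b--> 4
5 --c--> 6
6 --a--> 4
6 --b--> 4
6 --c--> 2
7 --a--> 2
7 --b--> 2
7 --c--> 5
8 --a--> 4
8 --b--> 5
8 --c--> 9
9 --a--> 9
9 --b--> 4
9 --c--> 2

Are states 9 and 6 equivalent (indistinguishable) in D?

Reachable states from the start: {2,4,5,6,8,9}. Unreachable: {1,3,7} — drop them.
Initial partition by acceptance: {2,5,6,8,9} | {4}.
Split {2,5,6,8,9} by δ(·,a) → {2,6,8} and {5,9}.
On input b, block {2,6,8} splits into {2,6} and {8}.
Stable partition: {2,6} | {4} | {5,9} | {8} — 4 equivalence classes.
9 and 6 end up in different blocks, so they are distinguishable. For instance, the string 'a' is accepted from only 9.

No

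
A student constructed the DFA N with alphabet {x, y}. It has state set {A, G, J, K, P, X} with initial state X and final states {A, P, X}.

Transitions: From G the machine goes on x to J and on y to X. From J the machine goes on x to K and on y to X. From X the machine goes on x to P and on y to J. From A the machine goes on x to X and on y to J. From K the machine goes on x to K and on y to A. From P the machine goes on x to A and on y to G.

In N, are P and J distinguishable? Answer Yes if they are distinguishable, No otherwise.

Yes

Every state is reachable, so we keep all 6.
Initial partition by acceptance: {A,P,X} | {G,J,K}.
No further refinement is possible. Final partition (2 blocks): {A,P,X} | {G,J,K}.
P and J end up in different blocks, so they are distinguishable. For instance, the string 'ε' is accepted from only P.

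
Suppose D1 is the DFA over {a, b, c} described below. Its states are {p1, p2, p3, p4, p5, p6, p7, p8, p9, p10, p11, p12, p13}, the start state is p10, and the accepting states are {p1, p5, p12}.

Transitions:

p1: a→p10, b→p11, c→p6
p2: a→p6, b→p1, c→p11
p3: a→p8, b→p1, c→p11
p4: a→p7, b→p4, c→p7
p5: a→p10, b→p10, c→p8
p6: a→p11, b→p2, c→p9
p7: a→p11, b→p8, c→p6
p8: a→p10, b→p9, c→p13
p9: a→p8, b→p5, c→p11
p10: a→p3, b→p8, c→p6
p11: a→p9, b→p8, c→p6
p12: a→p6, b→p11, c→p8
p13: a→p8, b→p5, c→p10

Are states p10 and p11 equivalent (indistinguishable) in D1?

Yes

States {p4,p7,p12} cannot be reached from the start state, so discard them.
Start with accepting vs non-accepting: {p1,p5} | {p2,p3,p6,p8,p9,p10,p11,p13}.
On input b, block {p2,p3,p6,p8,p9,p10,p11,p13} splits into {p2,p3,p9,p13} and {p6,p8,p10,p11}.
On input a, block {p6,p8,p10,p11} splits into {p6,p8} and {p10,p11}.
Stable partition: {p1,p5} | {p2,p3,p9,p13} | {p6,p8} | {p10,p11} — 4 equivalence classes.
p10 and p11 lie in the same block of the stable partition, so they are equivalent — no string distinguishes them.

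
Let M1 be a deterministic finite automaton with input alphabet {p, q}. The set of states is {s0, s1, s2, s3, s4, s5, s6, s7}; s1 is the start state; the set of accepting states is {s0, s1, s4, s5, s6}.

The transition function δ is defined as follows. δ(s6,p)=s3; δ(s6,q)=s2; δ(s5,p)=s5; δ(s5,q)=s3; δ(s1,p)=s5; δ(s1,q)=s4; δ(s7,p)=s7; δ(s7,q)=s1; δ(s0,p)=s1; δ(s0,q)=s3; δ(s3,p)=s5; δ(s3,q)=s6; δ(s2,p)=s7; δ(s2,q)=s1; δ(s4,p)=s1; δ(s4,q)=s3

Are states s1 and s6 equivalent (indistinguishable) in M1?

No

States {s0} cannot be reached from the start state, so discard them.
Initial partition by acceptance: {s1,s4,s5,s6} | {s2,s3,s7}.
Refine {s1,s4,s5,s6} on symbol p: members go to different blocks, giving {s1,s4,s5} and {s6}.
On input q, block {s1,s4,s5} splits into {s4,s5} and {s1}.
On input p, block {s4,s5} splits into {s4} and {s5}.
Split {s2,s3,s7} by δ(·,p) → {s2,s7} and {s3}.
Stable partition: {s4} | {s2,s7} | {s6} | {s1} | {s5} | {s3} — 6 equivalence classes.
s1 and s6 end up in different blocks, so they are distinguishable. For instance, the string 'p' is accepted from only s1.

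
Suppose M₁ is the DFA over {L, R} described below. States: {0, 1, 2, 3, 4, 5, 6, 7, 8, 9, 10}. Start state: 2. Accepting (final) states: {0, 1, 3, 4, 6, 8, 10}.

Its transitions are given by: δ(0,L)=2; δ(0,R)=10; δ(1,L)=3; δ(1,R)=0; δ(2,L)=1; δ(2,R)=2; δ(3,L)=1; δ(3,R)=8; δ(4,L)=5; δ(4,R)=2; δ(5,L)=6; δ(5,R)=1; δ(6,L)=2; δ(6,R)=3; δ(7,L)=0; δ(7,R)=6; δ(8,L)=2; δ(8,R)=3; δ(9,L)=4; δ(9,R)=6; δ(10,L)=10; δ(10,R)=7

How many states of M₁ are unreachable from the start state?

3

Starting at 2 and following transitions, the reachable set is {0, 1, 2, 3, 6, 7, 8, 10}. That leaves 4, 5, 9 unreachable — 3 in total.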